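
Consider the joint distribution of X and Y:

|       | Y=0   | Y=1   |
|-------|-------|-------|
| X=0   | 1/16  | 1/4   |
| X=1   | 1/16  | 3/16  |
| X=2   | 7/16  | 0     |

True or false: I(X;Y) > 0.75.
Marginal P(X) (row sums):
  P(X=0) = 1/16 + 1/4 = 5/16
  P(X=1) = 1/16 + 3/16 = 1/4
  P(X=2) = 7/16 + 0 = 7/16
Marginal P(Y) (column sums):
  P(Y=0) = 1/16 + 1/16 + 7/16 = 9/16
  P(Y=1) = 1/4 + 3/16 + 0 = 7/16

H(X) = -[(5/16)·log₂(5/16) + (1/4)·log₂(1/4) + (7/16)·log₂(7/16)]
  = 0.5244 + 0.5000 + 0.5218
  = 1.5462 bits
H(Y) = -[(9/16)·log₂(9/16) + (7/16)·log₂(7/16)]
  = 0.4669 + 0.5218
  = 0.9887 bits
H(X,Y) = -[(1/16)·log₂(1/16) + (1/4)·log₂(1/4) + (1/16)·log₂(1/16) + (3/16)·log₂(3/16) + (7/16)·log₂(7/16)]
  = 0.2500 + 0.5000 + 0.2500 + 0.4528 + 0.5218
  = 1.9746 bits

I(X;Y) = H(X) + H(Y) - H(X,Y)
  = 1.5462 + 0.9887 - 1.9746
  = 0.5603 bits

False. I(X;Y) = 0.5603 bits, which is ≤ 0.75 bits.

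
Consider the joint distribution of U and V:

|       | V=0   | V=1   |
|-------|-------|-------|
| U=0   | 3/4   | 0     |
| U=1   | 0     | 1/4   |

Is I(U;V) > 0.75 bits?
Marginal P(U) (row sums):
  P(U=0) = 3/4 + 0 = 3/4
  P(U=1) = 0 + 1/4 = 1/4
Marginal P(V) (column sums):
  P(V=0) = 3/4 + 0 = 3/4
  P(V=1) = 0 + 1/4 = 1/4

H(U) = -[(3/4)·log₂(3/4) + (1/4)·log₂(1/4)]
  = 0.3113 + 0.5000
  = 0.8113 bits
H(V) = -[(3/4)·log₂(3/4) + (1/4)·log₂(1/4)]
  = 0.3113 + 0.5000
  = 0.8113 bits
H(U,V) = -[(3/4)·log₂(3/4) + (1/4)·log₂(1/4)]
  = 0.3113 + 0.5000
  = 0.8113 bits

I(U;V) = H(U) + H(V) - H(U,V)
  = 0.8113 + 0.8113 - 0.8113
  = 0.8113 bits

Yes. I(U;V) = 0.8113 bits, which is > 0.75 bits.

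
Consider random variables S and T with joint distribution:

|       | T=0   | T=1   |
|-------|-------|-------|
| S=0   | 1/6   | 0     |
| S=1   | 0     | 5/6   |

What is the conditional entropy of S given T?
Marginal P(T) (column sums):
  P(T=0) = 1/6 + 0 = 1/6
  P(T=1) = 0 + 5/6 = 5/6

H(S|T) = -Σ P(S,T)·log₂ P(S|T), where P(S|T) = P(S,T) / P(T)
  (cells with P(S,T) = 0 contribute 0)
  (S=0,T=0): P(S|T) = (1/6)/(1/6) = 1;  -(1/6)·log₂(1) = 0.0000
  (S=1,T=1): P(S|T) = (5/6)/(5/6) = 1;  -(5/6)·log₂(1) = 0.0000
H(S|T) = 0.0000 + 0.0000
  = 0.0000 bits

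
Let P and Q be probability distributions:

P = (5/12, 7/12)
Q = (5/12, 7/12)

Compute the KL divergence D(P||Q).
D(P||Q) = Σ P(i) log₂(P(i)/Q(i))
  i=0: (5/12) × log₂((5/12)/(5/12)) = (5/12) × log₂(1) = 0.0000
  i=1: (7/12) × log₂((7/12)/(7/12)) = (7/12) × log₂(1) = 0.0000
D(P||Q) = 0.0000 + 0.0000
  = 0.0000 bits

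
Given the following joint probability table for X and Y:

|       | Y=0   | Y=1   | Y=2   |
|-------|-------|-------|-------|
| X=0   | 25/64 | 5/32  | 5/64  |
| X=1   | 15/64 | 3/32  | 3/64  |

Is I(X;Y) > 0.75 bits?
Marginal P(X) (row sums):
  P(X=0) = 25/64 + 5/32 + 5/64 = 5/8
  P(X=1) = 15/64 + 3/32 + 3/64 = 3/8
Marginal P(Y) (column sums):
  P(Y=0) = 25/64 + 15/64 = 5/8
  P(Y=1) = 5/32 + 3/32 = 1/4
  P(Y=2) = 5/64 + 3/64 = 1/8

H(X) = -[(5/8)·log₂(5/8) + (3/8)·log₂(3/8)]
  = 0.4238 + 0.5306
  = 0.9544 bits
H(Y) = -[(5/8)·log₂(5/8) + (1/4)·log₂(1/4) + (1/8)·log₂(1/8)]
  = 0.4238 + 0.5000 + 0.3750
  = 1.2988 bits
H(X,Y) = -[(25/64)·log₂(25/64) + (5/32)·log₂(5/32) + (5/64)·log₂(5/64) + (15/64)·log₂(15/64) + (3/32)·log₂(3/32) + (3/64)·log₂(3/64)]
  = 0.5297 + 0.4184 + 0.2873 + 0.4906 + 0.3202 + 0.2070
  = 2.2532 bits

I(X;Y) = H(X) + H(Y) - H(X,Y)
  = 0.9544 + 1.2988 - 2.2532
  = 0.0000 bits

No. I(X;Y) = 0.0000 bits, which is ≤ 0.75 bits.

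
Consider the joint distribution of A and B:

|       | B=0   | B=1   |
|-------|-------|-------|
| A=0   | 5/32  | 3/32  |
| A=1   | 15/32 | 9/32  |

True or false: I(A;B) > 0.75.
Marginal P(A) (row sums):
  P(A=0) = 5/32 + 3/32 = 1/4
  P(A=1) = 15/32 + 9/32 = 3/4
Marginal P(B) (column sums):
  P(B=0) = 5/32 + 15/32 = 5/8
  P(B=1) = 3/32 + 9/32 = 3/8

H(A) = -[(1/4)·log₂(1/4) + (3/4)·log₂(3/4)]
  = 0.5000 + 0.3113
  = 0.8113 bits
H(B) = -[(5/8)·log₂(5/8) + (3/8)·log₂(3/8)]
  = 0.4238 + 0.5306
  = 0.9544 bits
H(A,B) = -[(5/32)·log₂(5/32) + (3/32)·log₂(3/32) + (15/32)·log₂(15/32) + (9/32)·log₂(9/32)]
  = 0.4184 + 0.3202 + 0.5124 + 0.5147
  = 1.7657 bits

I(A;B) = H(A) + H(B) - H(A,B)
  = 0.8113 + 0.9544 - 1.7657
  = 0.0000 bits

False. I(A;B) = 0.0000 bits, which is ≤ 0.75 bits.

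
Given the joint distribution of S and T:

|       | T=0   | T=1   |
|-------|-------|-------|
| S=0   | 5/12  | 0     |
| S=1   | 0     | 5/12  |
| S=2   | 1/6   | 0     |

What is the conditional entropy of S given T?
Marginal P(T) (column sums):
  P(T=0) = 5/12 + 0 + 1/6 = 7/12
  P(T=1) = 0 + 5/12 + 0 = 5/12

H(S|T) = -Σ P(S,T)·log₂ P(S|T), where P(S|T) = P(S,T) / P(T)
  (cells with P(S,T) = 0 contribute 0)
  (S=0,T=0): P(S|T) = (5/12)/(7/12) = 5/7;  -(5/12)·log₂(5/7) = 0.2023
  (S=1,T=1): P(S|T) = (5/12)/(5/12) = 1;  -(5/12)·log₂(1) = 0.0000
  (S=2,T=0): P(S|T) = (1/6)/(7/12) = 2/7;  -(1/6)·log₂(2/7) = 0.3012
H(S|T) = 0.2023 + 0.0000 + 0.3012
  = 0.5035 bits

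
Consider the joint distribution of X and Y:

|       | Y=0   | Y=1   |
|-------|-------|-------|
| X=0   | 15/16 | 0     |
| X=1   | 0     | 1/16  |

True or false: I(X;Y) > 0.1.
Marginal P(X) (row sums):
  P(X=0) = 15/16 + 0 = 15/16
  P(X=1) = 0 + 1/16 = 1/16
Marginal P(Y) (column sums):
  P(Y=0) = 15/16 + 0 = 15/16
  P(Y=1) = 0 + 1/16 = 1/16

H(X) = -[(15/16)·log₂(15/16) + (1/16)·log₂(1/16)]
  = 0.0873 + 0.2500
  = 0.3373 bits
H(Y) = -[(15/16)·log₂(15/16) + (1/16)·log₂(1/16)]
  = 0.0873 + 0.2500
  = 0.3373 bits
H(X,Y) = -[(15/16)·log₂(15/16) + (1/16)·log₂(1/16)]
  = 0.0873 + 0.2500
  = 0.3373 bits

I(X;Y) = H(X) + H(Y) - H(X,Y)
  = 0.3373 + 0.3373 - 0.3373
  = 0.3373 bits

True. I(X;Y) = 0.3373 bits, which is > 0.1 bits.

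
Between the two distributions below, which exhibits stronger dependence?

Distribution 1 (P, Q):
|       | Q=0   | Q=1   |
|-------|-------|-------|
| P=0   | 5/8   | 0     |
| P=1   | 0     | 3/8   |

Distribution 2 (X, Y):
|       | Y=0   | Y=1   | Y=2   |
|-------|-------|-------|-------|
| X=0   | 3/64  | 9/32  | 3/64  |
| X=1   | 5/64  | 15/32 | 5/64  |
Distribution 1 (P, Q):
Marginal P(P) (row sums):
  P(P=0) = 5/8 + 0 = 5/8
  P(P=1) = 0 + 3/8 = 3/8
Marginal P(Q) (column sums):
  P(Q=0) = 5/8 + 0 = 5/8
  P(Q=1) = 0 + 3/8 = 3/8

H(P) = -[(5/8)·log₂(5/8) + (3/8)·log₂(3/8)]
  = 0.4238 + 0.5306
  = 0.9544 bits
H(Q) = -[(5/8)·log₂(5/8) + (3/8)·log₂(3/8)]
  = 0.4238 + 0.5306
  = 0.9544 bits
H(P,Q) = -[(5/8)·log₂(5/8) + (3/8)·log₂(3/8)]
  = 0.4238 + 0.5306
  = 0.9544 bits

I(P;Q) = H(P) + H(Q) - H(P,Q)
  = 0.9544 + 0.9544 - 0.9544
  = 0.9544 bits

Distribution 2 (X, Y):
Marginal P(X) (row sums):
  P(X=0) = 3/64 + 9/32 + 3/64 = 3/8
  P(X=1) = 5/64 + 15/32 + 5/64 = 5/8
Marginal P(Y) (column sums):
  P(Y=0) = 3/64 + 5/64 = 1/8
  P(Y=1) = 9/32 + 15/32 = 3/4
  P(Y=2) = 3/64 + 5/64 = 1/8

H(X) = -[(3/8)·log₂(3/8) + (5/8)·log₂(5/8)]
  = 0.5306 + 0.4238
  = 0.9544 bits
H(Y) = -[(1/8)·log₂(1/8) + (3/4)·log₂(3/4) + (1/8)·log₂(1/8)]
  = 0.3750 + 0.3113 + 0.3750
  = 1.0613 bits
H(X,Y) = -[(3/64)·log₂(3/64) + (9/32)·log₂(9/32) + (3/64)·log₂(3/64) + (5/64)·log₂(5/64) + (15/32)·log₂(15/32) + (5/64)·log₂(5/64)]
  = 0.2070 + 0.5147 + 0.2070 + 0.2873 + 0.5124 + 0.2873
  = 2.0157 bits

I(X;Y) = H(X) + H(Y) - H(X,Y)
  = 0.9544 + 1.0613 - 2.0157
  = 0.0000 bits

I(P;Q) = 0.9544 bits > I(X;Y) = 0.0000 bits, so (P, Q) has the higher mutual information (stronger dependence).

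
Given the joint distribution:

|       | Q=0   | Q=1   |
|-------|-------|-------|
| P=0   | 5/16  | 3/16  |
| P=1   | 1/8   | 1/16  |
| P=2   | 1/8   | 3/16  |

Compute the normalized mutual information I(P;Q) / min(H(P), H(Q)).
Marginal P(P) (row sums):
  P(P=0) = 5/16 + 3/16 = 1/2
  P(P=1) = 1/8 + 1/16 = 3/16
  P(P=2) = 1/8 + 3/16 = 5/16
Marginal P(Q) (column sums):
  P(Q=0) = 5/16 + 1/8 + 1/8 = 9/16
  P(Q=1) = 3/16 + 1/16 + 3/16 = 7/16

H(P) = -[(1/2)·log₂(1/2) + (3/16)·log₂(3/16) + (5/16)·log₂(5/16)]
  = 0.5000 + 0.4528 + 0.5244
  = 1.4772 bits
H(Q) = -[(9/16)·log₂(9/16) + (7/16)·log₂(7/16)]
  = 0.4669 + 0.5218
  = 0.9887 bits
H(P,Q) = -[(5/16)·log₂(5/16) + (3/16)·log₂(3/16) + (1/8)·log₂(1/8) + (1/16)·log₂(1/16) + (1/8)·log₂(1/8) + (3/16)·log₂(3/16)]
  = 0.5244 + 0.4528 + 0.3750 + 0.2500 + 0.3750 + 0.4528
  = 2.4300 bits

I(P;Q) = H(P) + H(Q) - H(P,Q)
  = 1.4772 + 0.9887 - 2.4300
  = 0.0359 bits

min(H(P), H(Q)) = min(1.4772, 0.9887) = 0.9887 bits
Normalized MI = 0.0359 / 0.9887 = 0.0363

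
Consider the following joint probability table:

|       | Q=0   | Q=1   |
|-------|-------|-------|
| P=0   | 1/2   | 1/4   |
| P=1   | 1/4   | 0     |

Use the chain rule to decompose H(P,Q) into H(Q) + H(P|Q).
By the chain rule: H(P,Q) = H(Q) + H(P|Q)

Marginal P(Q) (column sums):
  P(Q=0) = 1/2 + 1/4 = 3/4
  P(Q=1) = 1/4 + 0 = 1/4
H(Q) = -[(3/4)·log₂(3/4) + (1/4)·log₂(1/4)]
  = 0.3113 + 0.5000
  = 0.8113 bits
H(P|Q) = -Σ P(P,Q)·log₂ P(P|Q), where P(P|Q) = P(P,Q) / P(Q)
  (cells with P(P,Q) = 0 contribute 0)
  (P=0,Q=0): P(P|Q) = (1/2)/(3/4) = 2/3;  -(1/2)·log₂(2/3) = 0.2925
  (P=0,Q=1): P(P|Q) = (1/4)/(1/4) = 1;  -(1/4)·log₂(1) = 0.0000
  (P=1,Q=0): P(P|Q) = (1/4)/(3/4) = 1/3;  -(1/4)·log₂(1/3) = 0.3962
H(P|Q) = 0.2925 + 0.0000 + 0.3962
  = 0.6887 bits

H(P,Q) = H(Q) + H(P|Q) = 0.8113 + 0.6887 = 1.5000 bits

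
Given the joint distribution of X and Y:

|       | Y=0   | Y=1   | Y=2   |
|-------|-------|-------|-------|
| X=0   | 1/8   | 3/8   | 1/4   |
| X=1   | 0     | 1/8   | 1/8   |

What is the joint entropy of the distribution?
H(X,Y) = -Σ P(X,Y) log₂ P(X,Y), summed over the non-zero cells:
H(X,Y) = -[(1/8)·log₂(1/8) + (3/8)·log₂(3/8) + (1/4)·log₂(1/4) + (1/8)·log₂(1/8) + (1/8)·log₂(1/8)]
  = 0.3750 + 0.5306 + 0.5000 + 0.3750 + 0.3750
  = 2.1556 bits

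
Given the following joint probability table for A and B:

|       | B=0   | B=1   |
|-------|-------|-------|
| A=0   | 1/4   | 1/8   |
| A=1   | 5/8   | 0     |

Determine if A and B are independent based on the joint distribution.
Marginal P(A) (row sums):
  P(A=0) = 1/4 + 1/8 = 3/8
  P(A=1) = 5/8 + 0 = 5/8
Marginal P(B) (column sums):
  P(B=0) = 1/4 + 5/8 = 7/8
  P(B=1) = 1/8 + 0 = 1/8

A and B are independent iff P(A=i,B=j) = P(A=i)·P(B=j) for every cell.
  P(A=0)·P(B=0) = 3/8 × 7/8 = 21/64, but P(A=0,B=0) = 1/4 ✗

No, A and B are not independent. Quantitatively, I(A;B) > 0:

H(A) = -[(3/8)·log₂(3/8) + (5/8)·log₂(5/8)]
  = 0.5306 + 0.4238
  = 0.9544 bits
H(B) = -[(7/8)·log₂(7/8) + (1/8)·log₂(1/8)]
  = 0.1686 + 0.3750
  = 0.5436 bits
H(A,B) = -[(1/4)·log₂(1/4) + (1/8)·log₂(1/8) + (5/8)·log₂(5/8)]
  = 0.5000 + 0.3750 + 0.4238
  = 1.2988 bits
I(A;B) = H(A) + H(B) - H(A,B) = 0.9544 + 0.5436 - 1.2988 = 0.1992 bits > 0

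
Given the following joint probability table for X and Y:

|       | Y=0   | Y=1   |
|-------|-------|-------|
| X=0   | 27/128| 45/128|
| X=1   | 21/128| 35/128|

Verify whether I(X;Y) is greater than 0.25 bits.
Marginal P(X) (row sums):
  P(X=0) = 27/128 + 45/128 = 9/16
  P(X=1) = 21/128 + 35/128 = 7/16
Marginal P(Y) (column sums):
  P(Y=0) = 27/128 + 21/128 = 3/8
  P(Y=1) = 45/128 + 35/128 = 5/8

H(X) = -[(9/16)·log₂(9/16) + (7/16)·log₂(7/16)]
  = 0.4669 + 0.5218
  = 0.9887 bits
H(Y) = -[(3/8)·log₂(3/8) + (5/8)·log₂(5/8)]
  = 0.5306 + 0.4238
  = 0.9544 bits
H(X,Y) = -[(27/128)·log₂(27/128) + (45/128)·log₂(45/128) + (21/128)·log₂(21/128) + (35/128)·log₂(35/128)]
  = 0.4736 + 0.5302 + 0.4278 + 0.5115
  = 1.9431 bits

I(X;Y) = H(X) + H(Y) - H(X,Y)
  = 0.9887 + 0.9544 - 1.9431
  = 0.0000 bits

No. I(X;Y) = 0.0000 bits, which is ≤ 0.25 bits.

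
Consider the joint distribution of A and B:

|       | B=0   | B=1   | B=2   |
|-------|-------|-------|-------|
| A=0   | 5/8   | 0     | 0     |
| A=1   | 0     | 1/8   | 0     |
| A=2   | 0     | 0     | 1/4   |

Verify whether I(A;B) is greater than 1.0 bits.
Marginal P(A) (row sums):
  P(A=0) = 5/8 + 0 + 0 = 5/8
  P(A=1) = 0 + 1/8 + 0 = 1/8
  P(A=2) = 0 + 0 + 1/4 = 1/4
Marginal P(B) (column sums):
  P(B=0) = 5/8 + 0 + 0 = 5/8
  P(B=1) = 0 + 1/8 + 0 = 1/8
  P(B=2) = 0 + 0 + 1/4 = 1/4

H(A) = -[(5/8)·log₂(5/8) + (1/8)·log₂(1/8) + (1/4)·log₂(1/4)]
  = 0.4238 + 0.3750 + 0.5000
  = 1.2988 bits
H(B) = -[(5/8)·log₂(5/8) + (1/8)·log₂(1/8) + (1/4)·log₂(1/4)]
  = 0.4238 + 0.3750 + 0.5000
  = 1.2988 bits
H(A,B) = -[(5/8)·log₂(5/8) + (1/8)·log₂(1/8) + (1/4)·log₂(1/4)]
  = 0.4238 + 0.3750 + 0.5000
  = 1.2988 bits

I(A;B) = H(A) + H(B) - H(A,B)
  = 1.2988 + 1.2988 - 1.2988
  = 1.2988 bits

Yes. I(A;B) = 1.2988 bits, which is > 1.0 bits.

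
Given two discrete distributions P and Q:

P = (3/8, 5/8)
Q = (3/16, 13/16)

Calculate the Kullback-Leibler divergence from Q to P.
D(P||Q) = Σ P(i) log₂(P(i)/Q(i))
  i=0: (3/8) × log₂((3/8)/(3/16)) = (3/8) × log₂(2) = 0.3750
  i=1: (5/8) × log₂((5/8)/(13/16)) = (5/8) × log₂(10/13) = -0.2366
D(P||Q) = 0.3750 - 0.2366
  = 0.1384 bits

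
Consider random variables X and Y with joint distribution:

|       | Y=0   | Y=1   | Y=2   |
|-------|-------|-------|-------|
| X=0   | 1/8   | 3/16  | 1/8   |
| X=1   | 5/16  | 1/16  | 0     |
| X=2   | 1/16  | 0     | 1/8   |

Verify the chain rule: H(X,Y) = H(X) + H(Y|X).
Left side:
H(X,Y) = -[(1/8)·log₂(1/8) + (3/16)·log₂(3/16) + (1/8)·log₂(1/8) + (5/16)·log₂(5/16) + (1/16)·log₂(1/16) + (1/16)·log₂(1/16) + (1/8)·log₂(1/8)]
  = 0.3750 + 0.4528 + 0.3750 + 0.5244 + 0.2500 + 0.2500 + 0.3750
  = 2.6022 bits

Right side:
Marginal P(X) (row sums):
  P(X=0) = 1/8 + 3/16 + 1/8 = 7/16
  P(X=1) = 5/16 + 1/16 + 0 = 3/8
  P(X=2) = 1/16 + 0 + 1/8 = 3/16
H(X) = -[(7/16)·log₂(7/16) + (3/8)·log₂(3/8) + (3/16)·log₂(3/16)]
  = 0.5218 + 0.5306 + 0.4528
  = 1.5052 bits
H(Y|X) = -Σ P(X,Y)·log₂ P(Y|X), where P(Y|X) = P(X,Y) / P(X)
  (cells with P(X,Y) = 0 contribute 0)
  (X=0,Y=0): P(Y|X) = (1/8)/(7/16) = 2/7;  -(1/8)·log₂(2/7) = 0.2259
  (X=0,Y=1): P(Y|X) = (3/16)/(7/16) = 3/7;  -(3/16)·log₂(3/7) = 0.2292
  (X=0,Y=2): P(Y|X) = (1/8)/(7/16) = 2/7;  -(1/8)·log₂(2/7) = 0.2259
  (X=1,Y=0): P(Y|X) = (5/16)/(3/8) = 5/6;  -(5/16)·log₂(5/6) = 0.0822
  (X=1,Y=1): P(Y|X) = (1/16)/(3/8) = 1/6;  -(1/16)·log₂(1/6) = 0.1616
  (X=2,Y=0): P(Y|X) = (1/16)/(3/16) = 1/3;  -(1/16)·log₂(1/3) = 0.0991
  (X=2,Y=2): P(Y|X) = (1/8)/(3/16) = 2/3;  -(1/8)·log₂(2/3) = 0.0731
H(Y|X) = 0.2259 + 0.2292 + 0.2259 + 0.0822 + 0.1616 + 0.0991 + 0.0731
  = 1.0970 bits
H(X) + H(Y|X) = 1.5052 + 1.0970 = 2.6022 bits

Both sides equal 2.6022 bits, so the chain rule holds ✓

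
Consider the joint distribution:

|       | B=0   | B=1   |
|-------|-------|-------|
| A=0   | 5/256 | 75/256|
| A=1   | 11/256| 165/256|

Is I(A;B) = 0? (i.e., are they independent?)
Marginal P(A) (row sums):
  P(A=0) = 5/256 + 75/256 = 5/16
  P(A=1) = 11/256 + 165/256 = 11/16
Marginal P(B) (column sums):
  P(B=0) = 5/256 + 11/256 = 1/16
  P(B=1) = 75/256 + 165/256 = 15/16

A and B are independent iff P(A=i,B=j) = P(A=i)·P(B=j) for every cell.
  P(A=0)·P(B=0) = 5/16 × 1/16 = 5/256 = P(A=0,B=0) ✓
  P(A=0)·P(B=1) = 5/16 × 15/16 = 75/256 = P(A=0,B=1) ✓
  P(A=1)·P(B=0) = 11/16 × 1/16 = 11/256 = P(A=1,B=0) ✓
  P(A=1)·P(B=1) = 11/16 × 15/16 = 165/256 = P(A=1,B=1) ✓

Yes, A and B are independent: every cell factors, so I(A;B) = 0 bits.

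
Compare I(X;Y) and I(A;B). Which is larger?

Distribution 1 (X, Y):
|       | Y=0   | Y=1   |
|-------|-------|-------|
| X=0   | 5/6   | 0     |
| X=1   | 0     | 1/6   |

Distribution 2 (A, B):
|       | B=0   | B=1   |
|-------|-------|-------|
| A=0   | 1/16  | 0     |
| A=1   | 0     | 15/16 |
Distribution 1 (X, Y):
Marginal P(X) (row sums):
  P(X=0) = 5/6 + 0 = 5/6
  P(X=1) = 0 + 1/6 = 1/6
Marginal P(Y) (column sums):
  P(Y=0) = 5/6 + 0 = 5/6
  P(Y=1) = 0 + 1/6 = 1/6

H(X) = -[(5/6)·log₂(5/6) + (1/6)·log₂(1/6)]
  = 0.2192 + 0.4308
  = 0.6500 bits
H(Y) = -[(5/6)·log₂(5/6) + (1/6)·log₂(1/6)]
  = 0.2192 + 0.4308
  = 0.6500 bits
H(X,Y) = -[(5/6)·log₂(5/6) + (1/6)·log₂(1/6)]
  = 0.2192 + 0.4308
  = 0.6500 bits

I(X;Y) = H(X) + H(Y) - H(X,Y)
  = 0.6500 + 0.6500 - 0.6500
  = 0.6500 bits

Distribution 2 (A, B):
Marginal P(A) (row sums):
  P(A=0) = 1/16 + 0 = 1/16
  P(A=1) = 0 + 15/16 = 15/16
Marginal P(B) (column sums):
  P(B=0) = 1/16 + 0 = 1/16
  P(B=1) = 0 + 15/16 = 15/16

H(A) = -[(1/16)·log₂(1/16) + (15/16)·log₂(15/16)]
  = 0.2500 + 0.0873
  = 0.3373 bits
H(B) = -[(1/16)·log₂(1/16) + (15/16)·log₂(15/16)]
  = 0.2500 + 0.0873
  = 0.3373 bits
H(A,B) = -[(1/16)·log₂(1/16) + (15/16)·log₂(15/16)]
  = 0.2500 + 0.0873
  = 0.3373 bits

I(A;B) = H(A) + H(B) - H(A,B)
  = 0.3373 + 0.3373 - 0.3373
  = 0.3373 bits

I(X;Y) = 0.6500 bits > I(A;B) = 0.3373 bits, so (X, Y) has the higher mutual information (stronger dependence).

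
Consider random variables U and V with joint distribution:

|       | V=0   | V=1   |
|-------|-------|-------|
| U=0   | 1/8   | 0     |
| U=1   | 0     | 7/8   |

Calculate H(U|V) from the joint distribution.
Marginal P(V) (column sums):
  P(V=0) = 1/8 + 0 = 1/8
  P(V=1) = 0 + 7/8 = 7/8

H(U|V) = -Σ P(U,V)·log₂ P(U|V), where P(U|V) = P(U,V) / P(V)
  (cells with P(U,V) = 0 contribute 0)
  (U=0,V=0): P(U|V) = (1/8)/(1/8) = 1;  -(1/8)·log₂(1) = 0.0000
  (U=1,V=1): P(U|V) = (7/8)/(7/8) = 1;  -(7/8)·log₂(1) = 0.0000
H(U|V) = 0.0000 + 0.0000
  = 0.0000 bits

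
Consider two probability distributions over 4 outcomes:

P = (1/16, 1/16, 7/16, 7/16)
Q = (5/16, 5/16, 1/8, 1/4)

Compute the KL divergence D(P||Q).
D(P||Q) = Σ P(i) log₂(P(i)/Q(i))
  i=0: (1/16) × log₂((1/16)/(5/16)) = (1/16) × log₂(1/5) = -0.1451
  i=1: (1/16) × log₂((1/16)/(5/16)) = (1/16) × log₂(1/5) = -0.1451
  i=2: (7/16) × log₂((7/16)/(1/8)) = (7/16) × log₂(7/2) = 0.7907
  i=3: (7/16) × log₂((7/16)/(1/4)) = (7/16) × log₂(7/4) = 0.3532
D(P||Q) = -0.1451 - 0.1451 + 0.7907 + 0.3532
  = 0.8537 bits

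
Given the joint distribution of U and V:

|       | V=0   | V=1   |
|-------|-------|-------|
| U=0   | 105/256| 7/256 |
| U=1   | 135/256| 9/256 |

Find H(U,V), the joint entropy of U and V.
H(U,V) = -Σ P(U,V) log₂ P(U,V), summed over the non-zero cells:
H(U,V) = -[(105/256)·log₂(105/256) + (7/256)·log₂(7/256) + (135/256)·log₂(135/256) + (9/256)·log₂(9/256)]
  = 0.5274 + 0.1420 + 0.4868 + 0.1698
  = 1.3260 bits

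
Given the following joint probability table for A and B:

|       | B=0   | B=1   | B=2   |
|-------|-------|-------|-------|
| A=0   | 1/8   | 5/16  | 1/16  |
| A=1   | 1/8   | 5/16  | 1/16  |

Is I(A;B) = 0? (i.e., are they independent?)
Marginal P(A) (row sums):
  P(A=0) = 1/8 + 5/16 + 1/16 = 1/2
  P(A=1) = 1/8 + 5/16 + 1/16 = 1/2
Marginal P(B) (column sums):
  P(B=0) = 1/8 + 1/8 = 1/4
  P(B=1) = 5/16 + 5/16 = 5/8
  P(B=2) = 1/16 + 1/16 = 1/8

A and B are independent iff P(A=i,B=j) = P(A=i)·P(B=j) for every cell.
  P(A=0)·P(B=0) = 1/2 × 1/4 = 1/8 = P(A=0,B=0) ✓
  P(A=0)·P(B=1) = 1/2 × 5/8 = 5/16 = P(A=0,B=1) ✓
  P(A=0)·P(B=2) = 1/2 × 1/8 = 1/16 = P(A=0,B=2) ✓
  P(A=1)·P(B=0) = 1/2 × 1/4 = 1/8 = P(A=1,B=0) ✓
  P(A=1)·P(B=1) = 1/2 × 5/8 = 5/16 = P(A=1,B=1) ✓
  P(A=1)·P(B=2) = 1/2 × 1/8 = 1/16 = P(A=1,B=2) ✓

Yes, A and B are independent: every cell factors, so I(A;B) = 0 bits.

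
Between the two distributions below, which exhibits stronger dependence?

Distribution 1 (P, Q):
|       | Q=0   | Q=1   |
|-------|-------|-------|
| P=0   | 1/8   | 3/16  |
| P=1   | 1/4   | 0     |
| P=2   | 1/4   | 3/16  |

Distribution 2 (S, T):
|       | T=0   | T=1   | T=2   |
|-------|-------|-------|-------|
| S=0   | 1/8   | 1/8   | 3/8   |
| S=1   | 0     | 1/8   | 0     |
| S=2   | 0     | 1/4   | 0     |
Distribution 1 (P, Q):
Marginal P(P) (row sums):
  P(P=0) = 1/8 + 3/16 = 5/16
  P(P=1) = 1/4 + 0 = 1/4
  P(P=2) = 1/4 + 3/16 = 7/16
Marginal P(Q) (column sums):
  P(Q=0) = 1/8 + 1/4 + 1/4 = 5/8
  P(Q=1) = 3/16 + 0 + 3/16 = 3/8

H(P) = -[(5/16)·log₂(5/16) + (1/4)·log₂(1/4) + (7/16)·log₂(7/16)]
  = 0.5244 + 0.5000 + 0.5218
  = 1.5462 bits
H(Q) = -[(5/8)·log₂(5/8) + (3/8)·log₂(3/8)]
  = 0.4238 + 0.5306
  = 0.9544 bits
H(P,Q) = -[(1/8)·log₂(1/8) + (3/16)·log₂(3/16) + (1/4)·log₂(1/4) + (1/4)·log₂(1/4) + (3/16)·log₂(3/16)]
  = 0.3750 + 0.4528 + 0.5000 + 0.5000 + 0.4528
  = 2.2806 bits

I(P;Q) = H(P) + H(Q) - H(P,Q)
  = 1.5462 + 0.9544 - 2.2806
  = 0.2200 bits

Distribution 2 (S, T):
Marginal P(S) (row sums):
  P(S=0) = 1/8 + 1/8 + 3/8 = 5/8
  P(S=1) = 0 + 1/8 + 0 = 1/8
  P(S=2) = 0 + 1/4 + 0 = 1/4
Marginal P(T) (column sums):
  P(T=0) = 1/8 + 0 + 0 = 1/8
  P(T=1) = 1/8 + 1/8 + 1/4 = 1/2
  P(T=2) = 3/8 + 0 + 0 = 3/8

H(S) = -[(5/8)·log₂(5/8) + (1/8)·log₂(1/8) + (1/4)·log₂(1/4)]
  = 0.4238 + 0.3750 + 0.5000
  = 1.2988 bits
H(T) = -[(1/8)·log₂(1/8) + (1/2)·log₂(1/2) + (3/8)·log₂(3/8)]
  = 0.3750 + 0.5000 + 0.5306
  = 1.4056 bits
H(S,T) = -[(1/8)·log₂(1/8) + (1/8)·log₂(1/8) + (3/8)·log₂(3/8) + (1/8)·log₂(1/8) + (1/4)·log₂(1/4)]
  = 0.3750 + 0.3750 + 0.5306 + 0.3750 + 0.5000
  = 2.1556 bits

I(S;T) = H(S) + H(T) - H(S,T)
  = 1.2988 + 1.4056 - 2.1556
  = 0.5488 bits

I(S;T) = 0.5488 bits > I(P;Q) = 0.2200 bits, so (S, T) has the higher mutual information (stronger dependence).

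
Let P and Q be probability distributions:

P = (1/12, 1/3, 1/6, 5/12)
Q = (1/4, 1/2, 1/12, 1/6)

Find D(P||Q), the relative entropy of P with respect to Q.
D(P||Q) = Σ P(i) log₂(P(i)/Q(i))
  i=0: (1/12) × log₂((1/12)/(1/4)) = (1/12) × log₂(1/3) = -0.1321
  i=1: (1/3) × log₂((1/3)/(1/2)) = (1/3) × log₂(2/3) = -0.1950
  i=2: (1/6) × log₂((1/6)/(1/12)) = (1/6) × log₂(2) = 0.1667
  i=3: (5/12) × log₂((5/12)/(1/6)) = (5/12) × log₂(5/2) = 0.5508
D(P||Q) = -0.1321 - 0.1950 + 0.1667 + 0.5508
  = 0.3904 bits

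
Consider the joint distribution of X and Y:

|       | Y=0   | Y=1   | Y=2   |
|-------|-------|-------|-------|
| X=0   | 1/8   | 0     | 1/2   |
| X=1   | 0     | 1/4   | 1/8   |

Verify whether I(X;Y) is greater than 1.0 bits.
Marginal P(X) (row sums):
  P(X=0) = 1/8 + 0 + 1/2 = 5/8
  P(X=1) = 0 + 1/4 + 1/8 = 3/8
Marginal P(Y) (column sums):
  P(Y=0) = 1/8 + 0 = 1/8
  P(Y=1) = 0 + 1/4 = 1/4
  P(Y=2) = 1/2 + 1/8 = 5/8

H(X) = -[(5/8)·log₂(5/8) + (3/8)·log₂(3/8)]
  = 0.4238 + 0.5306
  = 0.9544 bits
H(Y) = -[(1/8)·log₂(1/8) + (1/4)·log₂(1/4) + (5/8)·log₂(5/8)]
  = 0.3750 + 0.5000 + 0.4238
  = 1.2988 bits
H(X,Y) = -[(1/8)·log₂(1/8) + (1/2)·log₂(1/2) + (1/4)·log₂(1/4) + (1/8)·log₂(1/8)]
  = 0.3750 + 0.5000 + 0.5000 + 0.3750
  = 1.7500 bits

I(X;Y) = H(X) + H(Y) - H(X,Y)
  = 0.9544 + 1.2988 - 1.7500
  = 0.5032 bits

No. I(X;Y) = 0.5032 bits, which is ≤ 1.0 bits.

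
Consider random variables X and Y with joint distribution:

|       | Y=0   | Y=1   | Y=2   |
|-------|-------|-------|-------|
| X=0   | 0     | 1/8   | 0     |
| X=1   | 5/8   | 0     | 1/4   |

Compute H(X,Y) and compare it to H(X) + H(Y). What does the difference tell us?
Marginal P(X) (row sums):
  P(X=0) = 0 + 1/8 + 0 = 1/8
  P(X=1) = 5/8 + 0 + 1/4 = 7/8
Marginal P(Y) (column sums):
  P(Y=0) = 0 + 5/8 = 5/8
  P(Y=1) = 1/8 + 0 = 1/8
  P(Y=2) = 0 + 1/4 = 1/4

H(X,Y) = -[(1/8)·log₂(1/8) + (5/8)·log₂(5/8) + (1/4)·log₂(1/4)]
  = 0.3750 + 0.4238 + 0.5000
  = 1.2988 bits
H(X) = -[(1/8)·log₂(1/8) + (7/8)·log₂(7/8)]
  = 0.3750 + 0.1686
  = 0.5436 bits
H(Y) = -[(5/8)·log₂(5/8) + (1/8)·log₂(1/8) + (1/4)·log₂(1/4)]
  = 0.4238 + 0.3750 + 0.5000
  = 1.2988 bits

H(X) + H(Y) = 0.5436 + 1.2988 = 1.8424 bits
Difference: H(X) + H(Y) - H(X,Y) = 1.8424 - 1.2988 = 0.5436 bits = I(X;Y)

The difference is the mutual information; it is positive here, so X and Y are dependent (knowing one reduces uncertainty about the other by 0.5436 bits).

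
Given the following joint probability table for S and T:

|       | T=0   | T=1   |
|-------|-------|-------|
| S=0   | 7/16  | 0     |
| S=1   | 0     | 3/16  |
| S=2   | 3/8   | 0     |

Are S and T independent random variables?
Marginal P(S) (row sums):
  P(S=0) = 7/16 + 0 = 7/16
  P(S=1) = 0 + 3/16 = 3/16
  P(S=2) = 3/8 + 0 = 3/8
Marginal P(T) (column sums):
  P(T=0) = 7/16 + 0 + 3/8 = 13/16
  P(T=1) = 0 + 3/16 + 0 = 3/16

S and T are independent iff P(S=i,T=j) = P(S=i)·P(T=j) for every cell.
  P(S=0)·P(T=0) = 7/16 × 13/16 = 91/256, but P(S=0,T=0) = 7/16 ✗

No, S and T are not independent. Quantitatively, I(S;T) > 0:

H(S) = -[(7/16)·log₂(7/16) + (3/16)·log₂(3/16) + (3/8)·log₂(3/8)]
  = 0.5218 + 0.4528 + 0.5306
  = 1.5052 bits
H(T) = -[(13/16)·log₂(13/16) + (3/16)·log₂(3/16)]
  = 0.2434 + 0.4528
  = 0.6962 bits
H(S,T) = -[(7/16)·log₂(7/16) + (3/16)·log₂(3/16) + (3/8)·log₂(3/8)]
  = 0.5218 + 0.4528 + 0.5306
  = 1.5052 bits
I(S;T) = H(S) + H(T) - H(S,T) = 1.5052 + 0.6962 - 1.5052 = 0.6962 bits > 0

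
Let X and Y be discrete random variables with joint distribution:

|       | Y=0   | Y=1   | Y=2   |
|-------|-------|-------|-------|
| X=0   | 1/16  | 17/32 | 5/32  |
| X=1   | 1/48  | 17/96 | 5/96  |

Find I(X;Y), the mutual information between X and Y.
Marginal P(X) (row sums):
  P(X=0) = 1/16 + 17/32 + 5/32 = 3/4
  P(X=1) = 1/48 + 17/96 + 5/96 = 1/4
Marginal P(Y) (column sums):
  P(Y=0) = 1/16 + 1/48 = 1/12
  P(Y=1) = 17/32 + 17/96 = 17/24
  P(Y=2) = 5/32 + 5/96 = 5/24

H(X) = -[(3/4)·log₂(3/4) + (1/4)·log₂(1/4)]
  = 0.3113 + 0.5000
  = 0.8113 bits
H(Y) = -[(1/12)·log₂(1/12) + (17/24)·log₂(17/24) + (5/24)·log₂(5/24)]
  = 0.2987 + 0.3524 + 0.4715
  = 1.1226 bits
H(X,Y) = -[(1/16)·log₂(1/16) + (17/32)·log₂(17/32) + (5/32)·log₂(5/32) + (1/48)·log₂(1/48) + (17/96)·log₂(17/96) + (5/96)·log₂(5/96)]
  = 0.2500 + 0.4848 + 0.4184 + 0.1164 + 0.4423 + 0.2220
  = 1.9339 bits

I(X;Y) = H(X) + H(Y) - H(X,Y)
  = 0.8113 + 1.1226 - 1.9339
  = 0.0000 bits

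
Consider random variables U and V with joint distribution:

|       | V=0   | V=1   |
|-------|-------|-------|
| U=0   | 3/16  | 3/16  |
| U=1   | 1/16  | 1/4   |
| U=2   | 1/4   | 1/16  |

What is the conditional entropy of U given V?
Marginal P(V) (column sums):
  P(V=0) = 3/16 + 1/16 + 1/4 = 1/2
  P(V=1) = 3/16 + 1/4 + 1/16 = 1/2

H(U|V) = -Σ P(U,V)·log₂ P(U|V), where P(U|V) = P(U,V) / P(V)
  (U=0,V=0): P(U|V) = (3/16)/(1/2) = 3/8;  -(3/16)·log₂(3/8) = 0.2653
  (U=0,V=1): P(U|V) = (3/16)/(1/2) = 3/8;  -(3/16)·log₂(3/8) = 0.2653
  (U=1,V=0): P(U|V) = (1/16)/(1/2) = 1/8;  -(1/16)·log₂(1/8) = 0.1875
  (U=1,V=1): P(U|V) = (1/4)/(1/2) = 1/2;  -(1/4)·log₂(1/2) = 0.2500
  (U=2,V=0): P(U|V) = (1/4)/(1/2) = 1/2;  -(1/4)·log₂(1/2) = 0.2500
  (U=2,V=1): P(U|V) = (1/16)/(1/2) = 1/8;  -(1/16)·log₂(1/8) = 0.1875
H(U|V) = 0.2653 + 0.2653 + 0.1875 + 0.2500 + 0.2500 + 0.1875
  = 1.4056 bits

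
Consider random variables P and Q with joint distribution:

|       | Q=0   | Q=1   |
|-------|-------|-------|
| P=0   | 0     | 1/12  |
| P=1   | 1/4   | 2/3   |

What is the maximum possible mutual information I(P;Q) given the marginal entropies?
The upper bound on mutual information is I(P;Q) ≤ min(H(P), H(Q)).

Marginal P(P) (row sums):
  P(P=0) = 0 + 1/12 = 1/12
  P(P=1) = 1/4 + 2/3 = 11/12
Marginal P(Q) (column sums):
  P(Q=0) = 0 + 1/4 = 1/4
  P(Q=1) = 1/12 + 2/3 = 3/4

H(P) = -[(1/12)·log₂(1/12) + (11/12)·log₂(11/12)]
  = 0.2987 + 0.1151
  = 0.4138 bits
H(Q) = -[(1/4)·log₂(1/4) + (3/4)·log₂(3/4)]
  = 0.5000 + 0.3113
  = 0.8113 bits

Maximum possible I(P;Q) = min(0.4138, 0.8113) = 0.4138 bits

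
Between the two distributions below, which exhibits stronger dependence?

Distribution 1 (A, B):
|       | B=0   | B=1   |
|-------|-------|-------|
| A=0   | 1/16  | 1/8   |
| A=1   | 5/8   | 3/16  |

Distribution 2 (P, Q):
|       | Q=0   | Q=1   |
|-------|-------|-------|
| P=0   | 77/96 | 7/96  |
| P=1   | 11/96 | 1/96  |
Distribution 1 (A, B):
Marginal P(A) (row sums):
  P(A=0) = 1/16 + 1/8 = 3/16
  P(A=1) = 5/8 + 3/16 = 13/16
Marginal P(B) (column sums):
  P(B=0) = 1/16 + 5/8 = 11/16
  P(B=1) = 1/8 + 3/16 = 5/16

H(A) = -[(3/16)·log₂(3/16) + (13/16)·log₂(13/16)]
  = 0.4528 + 0.2434
  = 0.6962 bits
H(B) = -[(11/16)·log₂(11/16) + (5/16)·log₂(5/16)]
  = 0.3716 + 0.5244
  = 0.8960 bits
H(A,B) = -[(1/16)·log₂(1/16) + (1/8)·log₂(1/8) + (5/8)·log₂(5/8) + (3/16)·log₂(3/16)]
  = 0.2500 + 0.3750 + 0.4238 + 0.4528
  = 1.5016 bits

I(A;B) = H(A) + H(B) - H(A,B)
  = 0.6962 + 0.8960 - 1.5016
  = 0.0906 bits

Distribution 2 (P, Q):
Marginal P(P) (row sums):
  P(P=0) = 77/96 + 7/96 = 7/8
  P(P=1) = 11/96 + 1/96 = 1/8
Marginal P(Q) (column sums):
  P(Q=0) = 77/96 + 11/96 = 11/12
  P(Q=1) = 7/96 + 1/96 = 1/12

H(P) = -[(7/8)·log₂(7/8) + (1/8)·log₂(1/8)]
  = 0.1686 + 0.3750
  = 0.5436 bits
H(Q) = -[(11/12)·log₂(11/12) + (1/12)·log₂(1/12)]
  = 0.1151 + 0.2987
  = 0.4138 bits
H(P,Q) = -[(77/96)·log₂(77/96) + (7/96)·log₂(7/96) + (11/96)·log₂(11/96) + (1/96)·log₂(1/96)]
  = 0.2552 + 0.2755 + 0.3581 + 0.0686
  = 0.9574 bits

I(P;Q) = H(P) + H(Q) - H(P,Q)
  = 0.5436 + 0.4138 - 0.9574
  = 0.0000 bits

I(A;B) = 0.0906 bits > I(P;Q) = 0.0000 bits, so (A, B) has the higher mutual information (stronger dependence).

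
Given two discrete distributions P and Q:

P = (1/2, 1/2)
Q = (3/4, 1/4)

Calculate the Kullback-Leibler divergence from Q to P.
D(P||Q) = Σ P(i) log₂(P(i)/Q(i))
  i=0: (1/2) × log₂((1/2)/(3/4)) = (1/2) × log₂(2/3) = -0.2925
  i=1: (1/2) × log₂((1/2)/(1/4)) = (1/2) × log₂(2) = 0.5000
D(P||Q) = -0.2925 + 0.5000
  = 0.2075 bits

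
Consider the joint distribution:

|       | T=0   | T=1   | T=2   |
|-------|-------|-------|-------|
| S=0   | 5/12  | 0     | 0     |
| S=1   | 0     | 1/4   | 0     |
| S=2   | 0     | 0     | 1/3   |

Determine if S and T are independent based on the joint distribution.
Marginal P(S) (row sums):
  P(S=0) = 5/12 + 0 + 0 = 5/12
  P(S=1) = 0 + 1/4 + 0 = 1/4
  P(S=2) = 0 + 0 + 1/3 = 1/3
Marginal P(T) (column sums):
  P(T=0) = 5/12 + 0 + 0 = 5/12
  P(T=1) = 0 + 1/4 + 0 = 1/4
  P(T=2) = 0 + 0 + 1/3 = 1/3

S and T are independent iff P(S=i,T=j) = P(S=i)·P(T=j) for every cell.
  P(S=0)·P(T=0) = 5/12 × 5/12 = 25/144, but P(S=0,T=0) = 5/12 ✗

No, S and T are not independent. Quantitatively, I(S;T) > 0:

H(S) = -[(5/12)·log₂(5/12) + (1/4)·log₂(1/4) + (1/3)·log₂(1/3)]
  = 0.5263 + 0.5000 + 0.5283
  = 1.5546 bits
H(T) = -[(5/12)·log₂(5/12) + (1/4)·log₂(1/4) + (1/3)·log₂(1/3)]
  = 0.5263 + 0.5000 + 0.5283
  = 1.5546 bits
H(S,T) = -[(5/12)·log₂(5/12) + (1/4)·log₂(1/4) + (1/3)·log₂(1/3)]
  = 0.5263 + 0.5000 + 0.5283
  = 1.5546 bits
I(S;T) = H(S) + H(T) - H(S,T) = 1.5546 + 1.5546 - 1.5546 = 1.5546 bits > 0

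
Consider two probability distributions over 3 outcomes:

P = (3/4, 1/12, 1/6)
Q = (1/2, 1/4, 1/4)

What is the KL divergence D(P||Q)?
D(P||Q) = Σ P(i) log₂(P(i)/Q(i))
  i=0: (3/4) × log₂((3/4)/(1/2)) = (3/4) × log₂(3/2) = 0.4387
  i=1: (1/12) × log₂((1/12)/(1/4)) = (1/12) × log₂(1/3) = -0.1321
  i=2: (1/6) × log₂((1/6)/(1/4)) = (1/6) × log₂(2/3) = -0.0975
D(P||Q) = 0.4387 - 0.1321 - 0.0975
  = 0.2091 bits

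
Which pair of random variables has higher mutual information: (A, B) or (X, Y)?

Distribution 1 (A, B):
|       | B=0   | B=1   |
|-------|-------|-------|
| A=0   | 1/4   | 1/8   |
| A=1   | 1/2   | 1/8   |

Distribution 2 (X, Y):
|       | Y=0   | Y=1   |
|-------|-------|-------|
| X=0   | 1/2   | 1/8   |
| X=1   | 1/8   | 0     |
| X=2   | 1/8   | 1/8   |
Distribution 1 (A, B):
Marginal P(A) (row sums):
  P(A=0) = 1/4 + 1/8 = 3/8
  P(A=1) = 1/2 + 1/8 = 5/8
Marginal P(B) (column sums):
  P(B=0) = 1/4 + 1/2 = 3/4
  P(B=1) = 1/8 + 1/8 = 1/4

H(A) = -[(3/8)·log₂(3/8) + (5/8)·log₂(5/8)]
  = 0.5306 + 0.4238
  = 0.9544 bits
H(B) = -[(3/4)·log₂(3/4) + (1/4)·log₂(1/4)]
  = 0.3113 + 0.5000
  = 0.8113 bits
H(A,B) = -[(1/4)·log₂(1/4) + (1/8)·log₂(1/8) + (1/2)·log₂(1/2) + (1/8)·log₂(1/8)]
  = 0.5000 + 0.3750 + 0.5000 + 0.3750
  = 1.7500 bits

I(A;B) = H(A) + H(B) - H(A,B)
  = 0.9544 + 0.8113 - 1.7500
  = 0.0157 bits

Distribution 2 (X, Y):
Marginal P(X) (row sums):
  P(X=0) = 1/2 + 1/8 = 5/8
  P(X=1) = 1/8 + 0 = 1/8
  P(X=2) = 1/8 + 1/8 = 1/4
Marginal P(Y) (column sums):
  P(Y=0) = 1/2 + 1/8 + 1/8 = 3/4
  P(Y=1) = 1/8 + 0 + 1/8 = 1/4

H(X) = -[(5/8)·log₂(5/8) + (1/8)·log₂(1/8) + (1/4)·log₂(1/4)]
  = 0.4238 + 0.3750 + 0.5000
  = 1.2988 bits
H(Y) = -[(3/4)·log₂(3/4) + (1/4)·log₂(1/4)]
  = 0.3113 + 0.5000
  = 0.8113 bits
H(X,Y) = -[(1/2)·log₂(1/2) + (1/8)·log₂(1/8) + (1/8)·log₂(1/8) + (1/8)·log₂(1/8) + (1/8)·log₂(1/8)]
  = 0.5000 + 0.3750 + 0.3750 + 0.3750 + 0.3750
  = 2.0000 bits

I(X;Y) = H(X) + H(Y) - H(X,Y)
  = 1.2988 + 0.8113 - 2.0000
  = 0.1101 bits

I(X;Y) = 0.1101 bits > I(A;B) = 0.0157 bits, so (X, Y) has the higher mutual information (stronger dependence).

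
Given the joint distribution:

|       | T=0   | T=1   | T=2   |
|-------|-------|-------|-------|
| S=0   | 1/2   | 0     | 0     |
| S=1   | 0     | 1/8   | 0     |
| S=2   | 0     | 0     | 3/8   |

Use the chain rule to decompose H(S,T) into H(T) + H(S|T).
By the chain rule: H(S,T) = H(T) + H(S|T)

Marginal P(T) (column sums):
  P(T=0) = 1/2 + 0 + 0 = 1/2
  P(T=1) = 0 + 1/8 + 0 = 1/8
  P(T=2) = 0 + 0 + 3/8 = 3/8
H(T) = -[(1/2)·log₂(1/2) + (1/8)·log₂(1/8) + (3/8)·log₂(3/8)]
  = 0.5000 + 0.3750 + 0.5306
  = 1.4056 bits
H(S|T) = -Σ P(S,T)·log₂ P(S|T), where P(S|T) = P(S,T) / P(T)
  (cells with P(S,T) = 0 contribute 0)
  (S=0,T=0): P(S|T) = (1/2)/(1/2) = 1;  -(1/2)·log₂(1) = 0.0000
  (S=1,T=1): P(S|T) = (1/8)/(1/8) = 1;  -(1/8)·log₂(1) = 0.0000
  (S=2,T=2): P(S|T) = (3/8)/(3/8) = 1;  -(3/8)·log₂(1) = 0.0000
H(S|T) = 0.0000 + 0.0000 + 0.0000
  = 0.0000 bits

H(S,T) = H(T) + H(S|T) = 1.4056 + 0.0000 = 1.4056 bits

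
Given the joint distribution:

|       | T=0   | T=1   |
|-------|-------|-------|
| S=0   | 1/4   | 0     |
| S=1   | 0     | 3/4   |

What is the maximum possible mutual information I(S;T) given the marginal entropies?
The upper bound on mutual information is I(S;T) ≤ min(H(S), H(T)).

Marginal P(S) (row sums):
  P(S=0) = 1/4 + 0 = 1/4
  P(S=1) = 0 + 3/4 = 3/4
Marginal P(T) (column sums):
  P(T=0) = 1/4 + 0 = 1/4
  P(T=1) = 0 + 3/4 = 3/4

H(S) = -[(1/4)·log₂(1/4) + (3/4)·log₂(3/4)]
  = 0.5000 + 0.3113
  = 0.8113 bits
H(T) = -[(1/4)·log₂(1/4) + (3/4)·log₂(3/4)]
  = 0.5000 + 0.3113
  = 0.8113 bits

Maximum possible I(S;T) = min(0.8113, 0.8113) = 0.8113 bits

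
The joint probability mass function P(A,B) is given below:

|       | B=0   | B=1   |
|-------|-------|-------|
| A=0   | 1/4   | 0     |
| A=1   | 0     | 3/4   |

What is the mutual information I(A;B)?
Marginal P(A) (row sums):
  P(A=0) = 1/4 + 0 = 1/4
  P(A=1) = 0 + 3/4 = 3/4
Marginal P(B) (column sums):
  P(B=0) = 1/4 + 0 = 1/4
  P(B=1) = 0 + 3/4 = 3/4

H(A) = -[(1/4)·log₂(1/4) + (3/4)·log₂(3/4)]
  = 0.5000 + 0.3113
  = 0.8113 bits
H(B) = -[(1/4)·log₂(1/4) + (3/4)·log₂(3/4)]
  = 0.5000 + 0.3113
  = 0.8113 bits
H(A,B) = -[(1/4)·log₂(1/4) + (3/4)·log₂(3/4)]
  = 0.5000 + 0.3113
  = 0.8113 bits

I(A;B) = H(A) + H(B) - H(A,B)
  = 0.8113 + 0.8113 - 0.8113
  = 0.8113 bits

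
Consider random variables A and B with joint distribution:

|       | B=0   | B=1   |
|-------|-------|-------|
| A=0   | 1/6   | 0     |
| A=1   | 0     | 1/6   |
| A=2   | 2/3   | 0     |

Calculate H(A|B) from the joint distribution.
Marginal P(B) (column sums):
  P(B=0) = 1/6 + 0 + 2/3 = 5/6
  P(B=1) = 0 + 1/6 + 0 = 1/6

H(A|B) = -Σ P(A,B)·log₂ P(A|B), where P(A|B) = P(A,B) / P(B)
  (cells with P(A,B) = 0 contribute 0)
  (A=0,B=0): P(A|B) = (1/6)/(5/6) = 1/5;  -(1/6)·log₂(1/5) = 0.3870
  (A=1,B=1): P(A|B) = (1/6)/(1/6) = 1;  -(1/6)·log₂(1) = 0.0000
  (A=2,B=0): P(A|B) = (2/3)/(5/6) = 4/5;  -(2/3)·log₂(4/5) = 0.2146
H(A|B) = 0.3870 + 0.0000 + 0.2146
  = 0.6016 bits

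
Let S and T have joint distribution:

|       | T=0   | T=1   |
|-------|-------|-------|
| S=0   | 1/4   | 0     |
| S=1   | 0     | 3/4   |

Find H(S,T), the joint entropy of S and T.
H(S,T) = -Σ P(S,T) log₂ P(S,T), summed over the non-zero cells:
H(S,T) = -[(1/4)·log₂(1/4) + (3/4)·log₂(3/4)]
  = 0.5000 + 0.3113
  = 0.8113 bits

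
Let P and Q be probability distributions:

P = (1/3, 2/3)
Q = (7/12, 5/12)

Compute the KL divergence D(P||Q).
D(P||Q) = Σ P(i) log₂(P(i)/Q(i))
  i=0: (1/3) × log₂((1/3)/(7/12)) = (1/3) × log₂(4/7) = -0.2691
  i=1: (2/3) × log₂((2/3)/(5/12)) = (2/3) × log₂(8/5) = 0.4520
D(P||Q) = -0.2691 + 0.4520
  = 0.1829 bits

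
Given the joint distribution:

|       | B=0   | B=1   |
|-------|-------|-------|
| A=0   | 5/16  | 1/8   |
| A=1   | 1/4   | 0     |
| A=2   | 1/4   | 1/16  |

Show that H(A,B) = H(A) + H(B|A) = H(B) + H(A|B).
Marginal P(A) (row sums):
  P(A=0) = 5/16 + 1/8 = 7/16
  P(A=1) = 1/4 + 0 = 1/4
  P(A=2) = 1/4 + 1/16 = 5/16
Marginal P(B) (column sums):
  P(B=0) = 5/16 + 1/4 + 1/4 = 13/16
  P(B=1) = 1/8 + 0 + 1/16 = 3/16

Decomposition 1: H(A) + H(B|A)
H(A) = -[(7/16)·log₂(7/16) + (1/4)·log₂(1/4) + (5/16)·log₂(5/16)]
  = 0.5218 + 0.5000 + 0.5244
  = 1.5462 bits
H(B|A) = -Σ P(A,B)·log₂ P(B|A), where P(B|A) = P(A,B) / P(A)
  (cells with P(A,B) = 0 contribute 0)
  (A=0,B=0): P(B|A) = (5/16)/(7/16) = 5/7;  -(5/16)·log₂(5/7) = 0.1517
  (A=0,B=1): P(B|A) = (1/8)/(7/16) = 2/7;  -(1/8)·log₂(2/7) = 0.2259
  (A=1,B=0): P(B|A) = (1/4)/(1/4) = 1;  -(1/4)·log₂(1) = 0.0000
  (A=2,B=0): P(B|A) = (1/4)/(5/16) = 4/5;  -(1/4)·log₂(4/5) = 0.0805
  (A=2,B=1): P(B|A) = (1/16)/(5/16) = 1/5;  -(1/16)·log₂(1/5) = 0.1451
H(B|A) = 0.1517 + 0.2259 + 0.0000 + 0.0805 + 0.1451
  = 0.6032 bits
H(A) + H(B|A) = 1.5462 + 0.6032 = 2.1494 bits

Decomposition 2: H(B) + H(A|B)
H(B) = -[(13/16)·log₂(13/16) + (3/16)·log₂(3/16)]
  = 0.2434 + 0.4528
  = 0.6962 bits
H(A|B) = -Σ P(A,B)·log₂ P(A|B), where P(A|B) = P(A,B) / P(B)
  (cells with P(A,B) = 0 contribute 0)
  (A=0,B=0): P(A|B) = (5/16)/(13/16) = 5/13;  -(5/16)·log₂(5/13) = 0.4308
  (A=0,B=1): P(A|B) = (1/8)/(3/16) = 2/3;  -(1/8)·log₂(2/3) = 0.0731
  (A=1,B=0): P(A|B) = (1/4)/(13/16) = 4/13;  -(1/4)·log₂(4/13) = 0.4251
  (A=2,B=0): P(A|B) = (1/4)/(13/16) = 4/13;  -(1/4)·log₂(4/13) = 0.4251
  (A=2,B=1): P(A|B) = (1/16)/(3/16) = 1/3;  -(1/16)·log₂(1/3) = 0.0991
H(A|B) = 0.4308 + 0.0731 + 0.4251 + 0.4251 + 0.0991
  = 1.4532 bits
H(B) + H(A|B) = 0.6962 + 1.4532 = 2.1494 bits

Direct computation of the joint entropy:
H(A,B) = -[(5/16)·log₂(5/16) + (1/8)·log₂(1/8) + (1/4)·log₂(1/4) + (1/4)·log₂(1/4) + (1/16)·log₂(1/16)]
  = 0.5244 + 0.3750 + 0.5000 + 0.5000 + 0.2500
  = 2.1494 bits

All three agree: H(A,B) = 2.1494 bits ✓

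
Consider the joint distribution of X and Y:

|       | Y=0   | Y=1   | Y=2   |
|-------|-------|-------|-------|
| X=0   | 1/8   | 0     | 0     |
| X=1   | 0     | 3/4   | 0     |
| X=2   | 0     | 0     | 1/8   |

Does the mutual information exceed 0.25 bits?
Marginal P(X) (row sums):
  P(X=0) = 1/8 + 0 + 0 = 1/8
  P(X=1) = 0 + 3/4 + 0 = 3/4
  P(X=2) = 0 + 0 + 1/8 = 1/8
Marginal P(Y) (column sums):
  P(Y=0) = 1/8 + 0 + 0 = 1/8
  P(Y=1) = 0 + 3/4 + 0 = 3/4
  P(Y=2) = 0 + 0 + 1/8 = 1/8

H(X) = -[(1/8)·log₂(1/8) + (3/4)·log₂(3/4) + (1/8)·log₂(1/8)]
  = 0.3750 + 0.3113 + 0.3750
  = 1.0613 bits
H(Y) = -[(1/8)·log₂(1/8) + (3/4)·log₂(3/4) + (1/8)·log₂(1/8)]
  = 0.3750 + 0.3113 + 0.3750
  = 1.0613 bits
H(X,Y) = -[(1/8)·log₂(1/8) + (3/4)·log₂(3/4) + (1/8)·log₂(1/8)]
  = 0.3750 + 0.3113 + 0.3750
  = 1.0613 bits

I(X;Y) = H(X) + H(Y) - H(X,Y)
  = 1.0613 + 1.0613 - 1.0613
  = 1.0613 bits

Yes. I(X;Y) = 1.0613 bits, which is > 0.25 bits.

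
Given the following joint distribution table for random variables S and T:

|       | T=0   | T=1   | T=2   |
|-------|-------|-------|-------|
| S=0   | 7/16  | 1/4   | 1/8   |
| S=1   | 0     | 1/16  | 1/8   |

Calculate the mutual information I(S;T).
Marginal P(S) (row sums):
  P(S=0) = 7/16 + 1/4 + 1/8 = 13/16
  P(S=1) = 0 + 1/16 + 1/8 = 3/16
Marginal P(T) (column sums):
  P(T=0) = 7/16 + 0 = 7/16
  P(T=1) = 1/4 + 1/16 = 5/16
  P(T=2) = 1/8 + 1/8 = 1/4

H(S) = -[(13/16)·log₂(13/16) + (3/16)·log₂(3/16)]
  = 0.2434 + 0.4528
  = 0.6962 bits
H(T) = -[(7/16)·log₂(7/16) + (5/16)·log₂(5/16) + (1/4)·log₂(1/4)]
  = 0.5218 + 0.5244 + 0.5000
  = 1.5462 bits
H(S,T) = -[(7/16)·log₂(7/16) + (1/4)·log₂(1/4) + (1/8)·log₂(1/8) + (1/16)·log₂(1/16) + (1/8)·log₂(1/8)]
  = 0.5218 + 0.5000 + 0.3750 + 0.2500 + 0.3750
  = 2.0218 bits

I(S;T) = H(S) + H(T) - H(S,T)
  = 0.6962 + 1.5462 - 2.0218
  = 0.2206 bits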